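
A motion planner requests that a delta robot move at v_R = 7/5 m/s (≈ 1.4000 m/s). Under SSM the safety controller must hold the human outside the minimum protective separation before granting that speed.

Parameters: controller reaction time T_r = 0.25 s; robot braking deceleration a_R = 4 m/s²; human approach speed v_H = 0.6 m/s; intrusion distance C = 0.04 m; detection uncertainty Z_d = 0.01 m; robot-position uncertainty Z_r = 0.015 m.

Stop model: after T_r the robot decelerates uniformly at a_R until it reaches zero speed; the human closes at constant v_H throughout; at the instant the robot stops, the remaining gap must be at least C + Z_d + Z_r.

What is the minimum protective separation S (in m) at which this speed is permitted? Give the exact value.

braking lasts T_s = (7/5)/4 = 0.3500 s
robot in T_r: 1.4000·0.2500 = 0.3500 m
braking distance = 1.4000²/(2·4.0000) = 0.2450 m
person approaches 0.6000·(0.2500+0.3500) = 0.3600 m
C+Z_d+Z_r = 0.0400+0.0100+0.0150 = 0.0650 m
S_min ≈ 0.3500+0.2450+0.3600+0.0650  ⇒  S_min = 51/50 m

S_min = 51/50 m = 1.0200 m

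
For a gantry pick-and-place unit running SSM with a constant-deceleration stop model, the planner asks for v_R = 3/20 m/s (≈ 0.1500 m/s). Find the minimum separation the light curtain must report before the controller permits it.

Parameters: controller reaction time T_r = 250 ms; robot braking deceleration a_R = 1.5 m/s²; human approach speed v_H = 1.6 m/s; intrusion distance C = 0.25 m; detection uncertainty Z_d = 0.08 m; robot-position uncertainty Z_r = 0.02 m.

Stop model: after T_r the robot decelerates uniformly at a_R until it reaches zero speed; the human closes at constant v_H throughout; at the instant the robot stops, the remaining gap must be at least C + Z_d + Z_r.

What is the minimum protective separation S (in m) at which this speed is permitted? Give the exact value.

stop time T_s = (3/20)/(3/2) = 0.1000 s
robot covers v_R·T_r = 0.1500·0.2500 = 0.0375 m before braking
robot covers 0.1500·0.1000 − ½·1.5000·0.1000² = 0.0075 m while stopping
person approaches 1.6000·(0.2500+0.1000) = 0.5600 m
margins: 0.2500+0.0800+0.0200 = 0.3500 m
S_min ≈ 0.0375+0.0075+0.5600+0.3500  ⇒  S_min = 191/200 m

S_min = 191/200 m = 0.9550 m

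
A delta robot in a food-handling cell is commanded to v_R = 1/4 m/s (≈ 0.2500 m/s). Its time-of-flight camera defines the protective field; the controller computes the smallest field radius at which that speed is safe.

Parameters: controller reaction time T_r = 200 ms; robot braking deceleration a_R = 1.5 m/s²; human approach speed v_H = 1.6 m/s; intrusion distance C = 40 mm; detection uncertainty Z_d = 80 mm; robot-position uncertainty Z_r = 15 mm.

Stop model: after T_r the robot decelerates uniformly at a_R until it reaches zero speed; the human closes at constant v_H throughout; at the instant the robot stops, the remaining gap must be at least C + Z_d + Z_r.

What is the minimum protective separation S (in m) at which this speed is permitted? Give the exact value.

braking lasts T_s = (1/4)/(3/2) = 0.1667 s
robot in T_r: 0.2500·0.2000 = 0.0500 m
braking distance = 0.2500²/(2·1.5000) = 0.0208 m
person approaches 1.6000·(0.2000+0.1667) = 0.5867 m
residual clearance needed = 0.0400+0.0800+0.0150 = 0.1350 m
S_min ≈ 0.0500+0.0208+0.5867+0.1350  ⇒  S_min = 317/400 m

S_min = 317/400 m = 0.7925 m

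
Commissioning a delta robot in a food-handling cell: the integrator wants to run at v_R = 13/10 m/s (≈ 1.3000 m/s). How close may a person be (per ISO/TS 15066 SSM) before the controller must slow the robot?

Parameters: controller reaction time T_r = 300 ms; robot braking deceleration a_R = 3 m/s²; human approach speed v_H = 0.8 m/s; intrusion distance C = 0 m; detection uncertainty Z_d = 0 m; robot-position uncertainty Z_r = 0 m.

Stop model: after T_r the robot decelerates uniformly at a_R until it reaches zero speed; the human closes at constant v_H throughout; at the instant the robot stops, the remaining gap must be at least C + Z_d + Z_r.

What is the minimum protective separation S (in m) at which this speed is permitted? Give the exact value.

braking lasts T_s = (13/10)/3 = 0.4333 s
robot in T_r: 1.3000·0.3000 = 0.3900 m
robot covers 1.3000·0.4333 − ½·3.0000·0.4333² = 0.2817 m while stopping
human closes 0.8000·0.7333 = 0.5867 m
margins: 0.0000+0.0000+0.0000 = 0.0000 m
S_min ≈ 0.3900+0.2817+0.5867+0.0000  ⇒  S_min = 151/120 m

S_min = 151/120 m = 1.2583 m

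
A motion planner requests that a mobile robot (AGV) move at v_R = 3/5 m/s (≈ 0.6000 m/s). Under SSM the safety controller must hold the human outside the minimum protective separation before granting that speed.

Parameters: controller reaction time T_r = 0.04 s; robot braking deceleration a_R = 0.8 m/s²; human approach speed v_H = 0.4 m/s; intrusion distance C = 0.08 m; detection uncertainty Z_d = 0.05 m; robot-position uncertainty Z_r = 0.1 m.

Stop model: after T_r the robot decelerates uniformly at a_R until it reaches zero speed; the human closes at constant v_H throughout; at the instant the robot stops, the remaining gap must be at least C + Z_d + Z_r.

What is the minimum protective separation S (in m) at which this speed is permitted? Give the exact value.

braking lasts T_s = (3/5)/(4/5) = 0.7500 s
robot in T_r: 0.6000·0.0400 = 0.0240 m
braking distance = 0.6000²/(2·0.8000) = 0.2250 m
human over T_r+T_s: 0.4000·(0.0400+0.7500) = 0.3160 m
residual clearance needed = 0.0800+0.0500+0.1000 = 0.2300 m
S_min ≈ 0.0240+0.2250+0.3160+0.2300  ⇒  S_min = 159/200 m

S_min = 159/200 m = 0.7950 m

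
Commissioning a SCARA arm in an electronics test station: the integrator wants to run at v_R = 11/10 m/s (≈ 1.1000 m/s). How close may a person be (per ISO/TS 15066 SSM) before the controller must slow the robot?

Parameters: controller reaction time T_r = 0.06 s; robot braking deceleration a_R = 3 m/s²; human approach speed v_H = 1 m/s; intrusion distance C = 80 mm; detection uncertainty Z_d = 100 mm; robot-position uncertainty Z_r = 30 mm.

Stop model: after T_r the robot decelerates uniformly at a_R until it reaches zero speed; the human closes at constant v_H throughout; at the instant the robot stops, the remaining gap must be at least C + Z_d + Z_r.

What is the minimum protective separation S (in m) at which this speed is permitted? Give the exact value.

stop time T_s = (11/10)/3 = 0.3667 s
robot in T_r: 1.1000·0.0600 = 0.0660 m
robot under decel: 1.1000²/(2·3.0000) = 0.2017 m
human closes 1.0000·0.4267 = 0.4267 m
residual clearance needed = 0.0800+0.1000+0.0300 = 0.2100 m
S_min ≈ 0.0660+0.2017+0.4267+0.2100  ⇒  S_min = 2713/3000 m

S_min = 2713/3000 m = 0.9043 m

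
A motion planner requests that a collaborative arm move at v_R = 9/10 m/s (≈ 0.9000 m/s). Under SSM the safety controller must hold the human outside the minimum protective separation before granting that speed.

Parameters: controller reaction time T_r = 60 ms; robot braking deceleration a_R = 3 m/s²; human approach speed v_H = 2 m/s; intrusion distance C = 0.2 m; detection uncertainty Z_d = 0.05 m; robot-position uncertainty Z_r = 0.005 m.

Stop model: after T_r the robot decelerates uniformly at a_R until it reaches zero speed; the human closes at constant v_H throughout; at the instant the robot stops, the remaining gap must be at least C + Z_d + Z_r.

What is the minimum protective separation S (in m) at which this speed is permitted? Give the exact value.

S_min = 291/250 m = 1.1640 m

T_s = v_R/a_R = (9/10)/3 = 0.3000 s
robot in T_r: 0.9000·0.0600 = 0.0540 m
robot covers 0.9000·0.3000 − ½·3.0000·0.3000² = 0.1350 m while stopping
human closes 2.0000·0.3600 = 0.7200 m
residual clearance needed = 0.2000+0.0500+0.0050 = 0.2550 m
S_min ≈ 0.0540+0.1350+0.7200+0.2550  ⇒  S_min = 291/250 m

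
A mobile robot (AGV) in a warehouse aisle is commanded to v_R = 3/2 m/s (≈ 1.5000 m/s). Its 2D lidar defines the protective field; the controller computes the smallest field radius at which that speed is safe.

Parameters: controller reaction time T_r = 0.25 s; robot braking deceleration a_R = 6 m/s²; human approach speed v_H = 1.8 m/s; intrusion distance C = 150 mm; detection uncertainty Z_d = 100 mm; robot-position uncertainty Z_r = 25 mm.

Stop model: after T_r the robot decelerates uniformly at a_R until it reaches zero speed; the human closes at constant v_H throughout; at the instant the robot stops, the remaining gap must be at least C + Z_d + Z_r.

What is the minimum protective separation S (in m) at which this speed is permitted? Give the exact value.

braking lasts T_s = (3/2)/6 = 0.2500 s
robot in T_r: 1.5000·0.2500 = 0.3750 m
braking distance = 1.5000²/(2·6.0000) = 0.1875 m
human over T_r+T_s: 1.8000·(0.2500+0.2500) = 0.9000 m
margins: 0.1500+0.1000+0.0250 = 0.2750 m
S_min ≈ 0.3750+0.1875+0.9000+0.2750  ⇒  S_min = 139/80 m

S_min = 139/80 m = 1.7375 m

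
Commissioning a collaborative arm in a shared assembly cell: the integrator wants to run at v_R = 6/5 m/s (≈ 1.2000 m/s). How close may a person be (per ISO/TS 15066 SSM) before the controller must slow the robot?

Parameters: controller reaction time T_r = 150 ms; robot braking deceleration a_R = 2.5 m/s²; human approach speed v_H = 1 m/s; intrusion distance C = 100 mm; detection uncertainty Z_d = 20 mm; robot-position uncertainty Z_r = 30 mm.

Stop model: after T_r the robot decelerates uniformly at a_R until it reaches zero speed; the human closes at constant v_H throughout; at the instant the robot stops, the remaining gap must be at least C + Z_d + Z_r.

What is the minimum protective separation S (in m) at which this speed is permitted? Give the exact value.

T_s = v_R/a_R = (6/5)/(5/2) = 0.4800 s
robot in T_r: 1.2000·0.1500 = 0.1800 m
robot covers 1.2000·0.4800 − ½·2.5000·0.4800² = 0.2880 m while stopping
human over T_r+T_s: 1.0000·(0.1500+0.4800) = 0.6300 m
C+Z_d+Z_r = 0.1000+0.0200+0.0300 = 0.1500 m
S_min ≈ 0.1800+0.2880+0.6300+0.1500  ⇒  S_min = 156/125 m

S_min = 156/125 m = 1.2480 m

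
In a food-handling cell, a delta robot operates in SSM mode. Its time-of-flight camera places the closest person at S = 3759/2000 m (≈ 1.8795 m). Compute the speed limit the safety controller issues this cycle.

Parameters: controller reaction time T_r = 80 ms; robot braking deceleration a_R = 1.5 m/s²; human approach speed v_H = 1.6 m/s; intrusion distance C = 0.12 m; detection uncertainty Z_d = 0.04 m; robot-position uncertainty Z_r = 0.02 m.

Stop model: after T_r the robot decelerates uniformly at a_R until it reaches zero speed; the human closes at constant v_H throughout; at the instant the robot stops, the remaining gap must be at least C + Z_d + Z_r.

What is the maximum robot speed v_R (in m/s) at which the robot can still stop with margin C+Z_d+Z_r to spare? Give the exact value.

at the boundary: (1/3)·v² + (86/75)·v + (-3143/2000) = 0
  disc = (86/75)² − 4·(1/3)·(-3143/2000) = 76729/22500 ; √disc = 277/150
  v_R = (−(86/75) + 277/150) / (2·(1/3)) = 21/20 m/s
check:
stop time T_s = (21/20)/(3/2) = 0.7000 s
robot in T_r: 1.0500·0.0800 = 0.0840 m
robot covers 1.0500·0.7000 − ½·1.5000·0.7000² = 0.3675 m while stopping
person approaches 1.6000·(0.0800+0.7000) = 1.2480 m
residual clearance needed = 0.1200+0.0400+0.0200 = 0.1800 m
sum ≈ 0.0840+0.3675+1.2480+0.1800 ≈ 1.8795 m = S ✓

v_R_max = 21/20 m/s = 1.0500 m/s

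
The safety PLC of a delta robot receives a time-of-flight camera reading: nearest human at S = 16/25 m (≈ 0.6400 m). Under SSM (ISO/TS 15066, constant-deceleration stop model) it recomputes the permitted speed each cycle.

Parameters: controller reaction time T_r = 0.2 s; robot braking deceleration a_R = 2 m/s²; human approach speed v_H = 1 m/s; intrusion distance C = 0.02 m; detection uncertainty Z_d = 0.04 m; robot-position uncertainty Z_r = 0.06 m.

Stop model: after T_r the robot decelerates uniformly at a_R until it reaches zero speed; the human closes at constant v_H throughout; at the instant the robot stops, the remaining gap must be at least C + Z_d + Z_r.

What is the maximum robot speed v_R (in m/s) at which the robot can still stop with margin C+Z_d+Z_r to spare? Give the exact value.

v_R_max = 2/5 m/s = 0.4000 m/s

quadratic (1/4)·v² + (7/10)·v + (-8/25) = 0
  disc = (7/10)² − 4·(1/4)·(-8/25) = 81/100 ; √disc = 9/10
  v_R = (−(7/10) + 9/10) / (2·(1/4)) = 2/5 m/s
check:
T_s = v_R/a_R = (2/5)/2 = 0.2000 s
robot in T_r: 0.4000·0.2000 = 0.0800 m
robot covers 0.4000·0.2000 − ½·2.0000·0.2000² = 0.0400 m while stopping
human over T_r+T_s: 1.0000·(0.2000+0.2000) = 0.4000 m
residual clearance needed = 0.0200+0.0400+0.0600 = 0.1200 m
sum ≈ 0.0800+0.0400+0.4000+0.1200 ≈ 0.6400 m = S ✓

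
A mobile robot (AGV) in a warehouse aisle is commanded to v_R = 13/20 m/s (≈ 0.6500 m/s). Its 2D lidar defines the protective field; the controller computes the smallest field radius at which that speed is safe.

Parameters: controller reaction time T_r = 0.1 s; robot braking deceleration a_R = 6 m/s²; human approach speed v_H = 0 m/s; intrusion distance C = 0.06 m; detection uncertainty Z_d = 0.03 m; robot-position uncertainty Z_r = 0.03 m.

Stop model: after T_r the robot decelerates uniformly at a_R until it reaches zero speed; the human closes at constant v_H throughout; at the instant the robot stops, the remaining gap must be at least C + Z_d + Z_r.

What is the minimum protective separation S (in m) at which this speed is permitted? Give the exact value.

S_min = 1057/4800 m = 0.2202 m

stop time T_s = (13/20)/6 = 0.1083 s
reaction-phase robot travel = 0.6500·0.1000 = 0.0650 m
robot covers 0.6500·0.1083 − ½·6.0000·0.1083² = 0.0352 m while stopping
human closes 0.0000·0.2083 = 0.0000 m
residual clearance needed = 0.0600+0.0300+0.0300 = 0.1200 m
S_min ≈ 0.0650+0.0352+0.0000+0.1200  ⇒  S_min = 1057/4800 m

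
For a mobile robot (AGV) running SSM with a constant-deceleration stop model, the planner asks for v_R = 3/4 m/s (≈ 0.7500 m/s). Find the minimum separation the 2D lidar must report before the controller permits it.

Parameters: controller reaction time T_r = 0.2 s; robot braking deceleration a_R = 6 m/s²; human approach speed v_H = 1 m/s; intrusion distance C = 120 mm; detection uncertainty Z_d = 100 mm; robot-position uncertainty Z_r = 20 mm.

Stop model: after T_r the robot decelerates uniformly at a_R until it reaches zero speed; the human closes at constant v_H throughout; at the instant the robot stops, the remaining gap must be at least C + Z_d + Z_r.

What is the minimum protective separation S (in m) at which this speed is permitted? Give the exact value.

braking lasts T_s = (3/4)/6 = 0.1250 s
robot in T_r: 0.7500·0.2000 = 0.1500 m
braking distance = 0.7500²/(2·6.0000) = 0.0469 m
human over T_r+T_s: 1.0000·(0.2000+0.1250) = 0.3250 m
C+Z_d+Z_r = 0.1200+0.1000+0.0200 = 0.2400 m
S_min ≈ 0.1500+0.0469+0.3250+0.2400  ⇒  S_min = 1219/1600 m

S_min = 1219/1600 m = 0.7619 m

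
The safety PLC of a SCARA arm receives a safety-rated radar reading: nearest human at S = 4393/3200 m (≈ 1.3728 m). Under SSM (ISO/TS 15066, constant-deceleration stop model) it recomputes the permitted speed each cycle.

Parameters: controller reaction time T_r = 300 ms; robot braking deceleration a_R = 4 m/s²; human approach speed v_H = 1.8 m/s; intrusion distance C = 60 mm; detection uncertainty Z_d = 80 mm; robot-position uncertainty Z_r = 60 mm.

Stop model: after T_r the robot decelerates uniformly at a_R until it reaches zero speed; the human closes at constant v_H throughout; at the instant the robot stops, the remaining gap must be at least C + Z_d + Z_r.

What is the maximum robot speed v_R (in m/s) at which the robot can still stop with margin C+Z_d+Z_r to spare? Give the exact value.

quadratic (1/8)·v² + (3/4)·v + (-81/128) = 0
  disc = (3/4)² − 4·(1/8)·(-81/128) = 225/256 ; √disc = 15/16
  v_R = (−(3/4) + 15/16) / (2·(1/8)) = 3/4 m/s
check:
T_s = v_R/a_R = (3/4)/4 = 0.1875 s
robot covers v_R·T_r = 0.7500·0.3000 = 0.2250 m before braking
robot covers 0.7500·0.1875 − ½·4.0000·0.1875² = 0.0703 m while stopping
human over T_r+T_s: 1.8000·(0.3000+0.1875) = 0.8775 m
C+Z_d+Z_r = 0.0600+0.0800+0.0600 = 0.2000 m
sum ≈ 0.2250+0.0703+0.8775+0.2000 ≈ 1.3728 m = S ✓

v_R_max = 3/4 m/s = 0.7500 m/s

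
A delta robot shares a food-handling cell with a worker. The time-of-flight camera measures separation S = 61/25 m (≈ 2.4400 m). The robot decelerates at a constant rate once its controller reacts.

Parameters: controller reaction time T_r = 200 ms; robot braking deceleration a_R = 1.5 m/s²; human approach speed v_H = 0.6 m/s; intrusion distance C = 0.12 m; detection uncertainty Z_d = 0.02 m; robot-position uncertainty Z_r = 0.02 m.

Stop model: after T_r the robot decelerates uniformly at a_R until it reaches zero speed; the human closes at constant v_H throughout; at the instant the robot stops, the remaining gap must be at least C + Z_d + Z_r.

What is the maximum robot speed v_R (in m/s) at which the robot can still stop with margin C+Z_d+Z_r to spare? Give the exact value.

collect terms ⇒ (1/3)·v_R² + (3/5)·v_R + (-54/25) = 0
  disc = (3/5)² − 4·(1/3)·(-54/25) = 81/25 ; √disc = 9/5
  v_R = (−(3/5) + 9/5) / (2·(1/3)) = 9/5 m/s
check:
braking lasts T_s = (9/5)/(3/2) = 1.2000 s
robot in T_r: 1.8000·0.2000 = 0.3600 m
robot under decel: 1.8000²/(2·1.5000) = 1.0800 m
human over T_r+T_s: 0.6000·(0.2000+1.2000) = 0.8400 m
C+Z_d+Z_r = 0.1200+0.0200+0.0200 = 0.1600 m
sum ≈ 0.3600+1.0800+0.8400+0.1600 ≈ 2.4400 m = S ✓

v_R_max = 9/5 m/s = 1.8000 m/s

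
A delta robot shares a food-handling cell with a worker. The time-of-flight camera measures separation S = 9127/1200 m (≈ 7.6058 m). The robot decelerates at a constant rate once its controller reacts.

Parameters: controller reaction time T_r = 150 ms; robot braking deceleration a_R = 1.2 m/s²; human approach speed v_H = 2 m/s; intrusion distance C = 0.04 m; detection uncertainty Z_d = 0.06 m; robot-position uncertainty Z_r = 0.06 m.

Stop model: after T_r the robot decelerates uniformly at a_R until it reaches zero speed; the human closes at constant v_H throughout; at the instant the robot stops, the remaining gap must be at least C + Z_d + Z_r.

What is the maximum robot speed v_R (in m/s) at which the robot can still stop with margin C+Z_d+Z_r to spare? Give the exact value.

v_R_max = 5/2 m/s = 2.5000 m/s

at the boundary: (5/12)·v² + (109/60)·v + (-343/48) = 0
  disc = (109/60)² − 4·(5/12)·(-343/48) = 1521/100 ; √disc = 39/10
  v_R = (−(109/60) + 39/10) / (2·(5/12)) = 5/2 m/s
check:
braking lasts T_s = (5/2)/(6/5) = 2.0833 s
robot in T_r: 2.5000·0.1500 = 0.3750 m
braking distance = 2.5000²/(2·1.2000) = 2.6042 m
person approaches 2.0000·(0.1500+2.0833) = 4.4667 m
margins: 0.0400+0.0600+0.0600 = 0.1600 m
sum ≈ 0.3750+2.6042+4.4667+0.1600 ≈ 7.6058 m = S ✓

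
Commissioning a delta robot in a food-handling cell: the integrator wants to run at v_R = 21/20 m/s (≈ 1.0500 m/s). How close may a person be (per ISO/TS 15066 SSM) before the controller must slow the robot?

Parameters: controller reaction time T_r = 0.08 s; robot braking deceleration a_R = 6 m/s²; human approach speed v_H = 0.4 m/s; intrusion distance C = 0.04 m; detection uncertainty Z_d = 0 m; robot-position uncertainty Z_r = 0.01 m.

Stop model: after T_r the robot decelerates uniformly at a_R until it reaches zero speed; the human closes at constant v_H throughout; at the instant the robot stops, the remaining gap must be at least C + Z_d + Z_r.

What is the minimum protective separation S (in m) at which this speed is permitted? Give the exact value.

S_min = 2623/8000 m = 0.3279 m

stop time T_s = (21/20)/6 = 0.1750 s
robot in T_r: 1.0500·0.0800 = 0.0840 m
robot under decel: 1.0500²/(2·6.0000) = 0.0919 m
human closes 0.4000·0.2550 = 0.1020 m
C+Z_d+Z_r = 0.0400+0.0000+0.0100 = 0.0500 m
S_min ≈ 0.0840+0.0919+0.1020+0.0500  ⇒  S_min = 2623/8000 m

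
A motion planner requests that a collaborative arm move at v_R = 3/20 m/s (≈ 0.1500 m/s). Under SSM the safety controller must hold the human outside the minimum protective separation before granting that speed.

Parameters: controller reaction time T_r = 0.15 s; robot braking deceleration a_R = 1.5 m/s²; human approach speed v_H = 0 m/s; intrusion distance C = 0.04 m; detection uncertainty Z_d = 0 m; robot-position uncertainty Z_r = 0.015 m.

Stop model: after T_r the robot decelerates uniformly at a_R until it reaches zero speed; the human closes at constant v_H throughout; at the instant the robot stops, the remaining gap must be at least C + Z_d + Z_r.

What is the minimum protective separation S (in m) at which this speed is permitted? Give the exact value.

S_min = 17/200 m = 0.0850 m

braking lasts T_s = (3/20)/(3/2) = 0.1000 s
robot covers v_R·T_r = 0.1500·0.1500 = 0.0225 m before braking
robot under decel: 0.1500²/(2·1.5000) = 0.0075 m
person approaches 0.0000·(0.1500+0.1000) = 0.0000 m
residual clearance needed = 0.0400+0.0000+0.0150 = 0.0550 m
S_min ≈ 0.0225+0.0075+0.0000+0.0550  ⇒  S_min = 17/200 m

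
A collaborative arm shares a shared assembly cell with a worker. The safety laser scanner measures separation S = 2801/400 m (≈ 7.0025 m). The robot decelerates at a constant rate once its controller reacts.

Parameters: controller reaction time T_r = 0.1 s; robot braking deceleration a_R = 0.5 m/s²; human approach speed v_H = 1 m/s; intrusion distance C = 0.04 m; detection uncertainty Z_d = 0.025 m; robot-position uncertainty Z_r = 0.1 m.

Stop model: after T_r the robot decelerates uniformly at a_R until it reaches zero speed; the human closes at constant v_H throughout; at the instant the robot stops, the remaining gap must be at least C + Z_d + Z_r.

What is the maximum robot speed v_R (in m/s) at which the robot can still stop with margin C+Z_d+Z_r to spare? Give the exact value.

v_R_max = 7/4 m/s = 1.7500 m/s

at the boundary: (1)·v² + (21/10)·v + (-539/80) = 0
  disc = (21/10)² − 4·(1)·(-539/80) = 784/25 ; √disc = 28/5
  v_R = (−(21/10) + 28/5) / (2·(1)) = 7/4 m/s
check:
T_s = v_R/a_R = (7/4)/(1/2) = 3.5000 s
robot covers v_R·T_r = 1.7500·0.1000 = 0.1750 m before braking
robot under decel: 1.7500²/(2·0.5000) = 3.0625 m
person approaches 1.0000·(0.1000+3.5000) = 3.6000 m
margins: 0.0400+0.0250+0.1000 = 0.1650 m
sum ≈ 0.1750+3.0625+3.6000+0.1650 ≈ 7.0025 m = S ✓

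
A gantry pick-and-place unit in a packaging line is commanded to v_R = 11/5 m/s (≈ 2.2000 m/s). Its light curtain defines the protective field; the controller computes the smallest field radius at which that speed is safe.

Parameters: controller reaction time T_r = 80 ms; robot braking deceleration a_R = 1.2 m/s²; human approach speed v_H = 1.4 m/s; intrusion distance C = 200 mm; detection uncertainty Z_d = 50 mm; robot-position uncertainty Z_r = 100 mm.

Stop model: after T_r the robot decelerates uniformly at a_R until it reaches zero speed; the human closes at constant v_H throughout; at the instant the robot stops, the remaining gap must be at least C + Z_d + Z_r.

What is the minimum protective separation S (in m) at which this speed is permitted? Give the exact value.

S_min = 1958/375 m = 5.2213 m

braking lasts T_s = (11/5)/(6/5) = 1.8333 s
robot covers v_R·T_r = 2.2000·0.0800 = 0.1760 m before braking
braking distance = 2.2000²/(2·1.2000) = 2.0167 m
human over T_r+T_s: 1.4000·(0.0800+1.8333) = 2.6787 m
margins: 0.2000+0.0500+0.1000 = 0.3500 m
S_min ≈ 0.1760+2.0167+2.6787+0.3500  ⇒  S_min = 1958/375 m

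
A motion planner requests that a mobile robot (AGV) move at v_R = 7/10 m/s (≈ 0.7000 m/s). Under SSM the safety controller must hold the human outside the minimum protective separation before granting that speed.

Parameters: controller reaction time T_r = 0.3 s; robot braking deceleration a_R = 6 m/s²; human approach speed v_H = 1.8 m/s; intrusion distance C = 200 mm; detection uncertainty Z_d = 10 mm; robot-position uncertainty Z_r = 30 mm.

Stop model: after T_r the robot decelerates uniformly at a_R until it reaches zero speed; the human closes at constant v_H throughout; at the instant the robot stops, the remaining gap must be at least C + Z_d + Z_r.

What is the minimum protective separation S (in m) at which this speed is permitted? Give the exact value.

S_min = 1489/1200 m = 1.2408 m

T_s = v_R/a_R = (7/10)/6 = 0.1167 s
reaction-phase robot travel = 0.7000·0.3000 = 0.2100 m
robot under decel: 0.7000²/(2·6.0000) = 0.0408 m
human over T_r+T_s: 1.8000·(0.3000+0.1167) = 0.7500 m
margins: 0.2000+0.0100+0.0300 = 0.2400 m
S_min ≈ 0.2100+0.0408+0.7500+0.2400  ⇒  S_min = 1489/1200 m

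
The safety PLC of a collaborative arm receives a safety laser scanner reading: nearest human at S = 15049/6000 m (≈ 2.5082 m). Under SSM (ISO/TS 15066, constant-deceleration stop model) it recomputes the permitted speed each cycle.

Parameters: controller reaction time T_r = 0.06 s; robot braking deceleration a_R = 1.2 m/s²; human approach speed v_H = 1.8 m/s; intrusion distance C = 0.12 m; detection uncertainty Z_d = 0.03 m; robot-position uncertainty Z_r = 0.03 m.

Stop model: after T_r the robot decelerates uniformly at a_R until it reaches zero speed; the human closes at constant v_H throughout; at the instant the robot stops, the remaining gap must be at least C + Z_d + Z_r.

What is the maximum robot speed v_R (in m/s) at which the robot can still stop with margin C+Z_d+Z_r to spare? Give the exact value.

v_R_max = 11/10 m/s = 1.1000 m/s

quadratic (5/12)·v² + (39/25)·v + (-13321/6000) = 0
  disc = (39/25)² − 4·(5/12)·(-13321/6000) = 552049/90000 ; √disc = 743/300
  v_R = (−(39/25) + 743/300) / (2·(5/12)) = 11/10 m/s
check:
T_s = v_R/a_R = (11/10)/(6/5) = 0.9167 s
robot covers v_R·T_r = 1.1000·0.0600 = 0.0660 m before braking
braking distance = 1.1000²/(2·1.2000) = 0.5042 m
person approaches 1.8000·(0.0600+0.9167) = 1.7580 m
margins: 0.1200+0.0300+0.0300 = 0.1800 m
sum ≈ 0.0660+0.5042+1.7580+0.1800 ≈ 2.5082 m = S ✓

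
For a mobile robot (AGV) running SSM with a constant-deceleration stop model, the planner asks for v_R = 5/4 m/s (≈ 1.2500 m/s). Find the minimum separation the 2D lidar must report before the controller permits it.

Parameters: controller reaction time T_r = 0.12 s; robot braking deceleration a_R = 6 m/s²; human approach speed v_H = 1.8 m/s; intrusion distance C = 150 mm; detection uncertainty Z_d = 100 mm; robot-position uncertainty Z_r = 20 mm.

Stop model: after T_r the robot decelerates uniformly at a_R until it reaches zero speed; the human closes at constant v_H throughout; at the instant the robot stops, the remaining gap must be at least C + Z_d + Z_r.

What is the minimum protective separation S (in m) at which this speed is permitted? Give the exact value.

S_min = 27389/24000 m = 1.1412 m

T_s = v_R/a_R = (5/4)/6 = 0.2083 s
robot in T_r: 1.2500·0.1200 = 0.1500 m
braking distance = 1.2500²/(2·6.0000) = 0.1302 m
person approaches 1.8000·(0.1200+0.2083) = 0.5910 m
margins: 0.1500+0.1000+0.0200 = 0.2700 m
S_min ≈ 0.1500+0.1302+0.5910+0.2700  ⇒  S_min = 27389/24000 m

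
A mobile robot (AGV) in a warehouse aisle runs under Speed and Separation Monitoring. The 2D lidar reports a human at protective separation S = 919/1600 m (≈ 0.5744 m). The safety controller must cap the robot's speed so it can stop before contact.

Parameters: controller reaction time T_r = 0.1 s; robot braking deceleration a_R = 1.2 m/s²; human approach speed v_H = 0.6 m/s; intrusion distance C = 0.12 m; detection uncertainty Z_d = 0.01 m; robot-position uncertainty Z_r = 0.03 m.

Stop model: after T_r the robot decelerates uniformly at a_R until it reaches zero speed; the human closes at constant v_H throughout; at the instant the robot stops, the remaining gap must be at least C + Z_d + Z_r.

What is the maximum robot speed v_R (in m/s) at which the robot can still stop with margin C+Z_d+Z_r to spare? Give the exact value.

quadratic (5/12)·v² + (3/5)·v + (-567/1600) = 0
  disc = (3/5)² − 4·(5/12)·(-567/1600) = 1521/1600 ; √disc = 39/40
  v_R = (−(3/5) + 39/40) / (2·(5/12)) = 9/20 m/s
check:
braking lasts T_s = (9/20)/(6/5) = 0.3750 s
robot covers v_R·T_r = 0.4500·0.1000 = 0.0450 m before braking
robot under decel: 0.4500²/(2·1.2000) = 0.0844 m
human closes 0.6000·0.4750 = 0.2850 m
residual clearance needed = 0.1200+0.0100+0.0300 = 0.1600 m
sum ≈ 0.0450+0.0844+0.2850+0.1600 ≈ 0.5744 m = S ✓

v_R_max = 9/20 m/s = 0.4500 m/s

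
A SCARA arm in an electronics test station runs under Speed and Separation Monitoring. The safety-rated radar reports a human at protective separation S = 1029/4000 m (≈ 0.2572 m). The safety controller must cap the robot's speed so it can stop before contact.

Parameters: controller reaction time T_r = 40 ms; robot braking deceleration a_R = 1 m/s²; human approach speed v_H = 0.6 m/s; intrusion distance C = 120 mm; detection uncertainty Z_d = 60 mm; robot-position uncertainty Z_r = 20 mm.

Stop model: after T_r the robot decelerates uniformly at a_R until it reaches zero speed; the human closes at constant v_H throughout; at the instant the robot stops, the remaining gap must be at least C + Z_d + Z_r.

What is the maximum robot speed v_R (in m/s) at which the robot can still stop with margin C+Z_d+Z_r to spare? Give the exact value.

v_R_max = 1/20 m/s = 0.0500 m/s

at the boundary: (1/2)·v² + (16/25)·v + (-133/4000) = 0
  disc = (16/25)² − 4·(1/2)·(-133/4000) = 4761/10000 ; √disc = 69/100
  v_R = (−(16/25) + 69/100) / (2·(1/2)) = 1/20 m/s
check:
T_s = v_R/a_R = (1/20)/1 = 0.0500 s
robot covers v_R·T_r = 0.0500·0.0400 = 0.0020 m before braking
braking distance = 0.0500²/(2·1.0000) = 0.0013 m
human over T_r+T_s: 0.6000·(0.0400+0.0500) = 0.0540 m
margins: 0.1200+0.0600+0.0200 = 0.2000 m
sum ≈ 0.0020+0.0013+0.0540+0.2000 ≈ 0.2572 m = S ✓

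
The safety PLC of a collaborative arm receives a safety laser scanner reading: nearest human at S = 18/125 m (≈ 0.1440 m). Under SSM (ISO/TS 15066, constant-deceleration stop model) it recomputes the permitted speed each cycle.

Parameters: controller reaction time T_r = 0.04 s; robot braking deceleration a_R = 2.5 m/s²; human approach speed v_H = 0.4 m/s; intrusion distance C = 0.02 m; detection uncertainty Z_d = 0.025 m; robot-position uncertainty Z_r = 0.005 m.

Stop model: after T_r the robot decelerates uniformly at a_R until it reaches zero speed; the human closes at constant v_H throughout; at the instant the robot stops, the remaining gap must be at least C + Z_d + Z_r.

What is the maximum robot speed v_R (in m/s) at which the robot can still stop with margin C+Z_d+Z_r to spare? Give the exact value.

v_R_max = 3/10 m/s = 0.3000 m/s

collect terms ⇒ (1/5)·v_R² + (1/5)·v_R + (-39/500) = 0
  disc = (1/5)² − 4·(1/5)·(-39/500) = 64/625 ; √disc = 8/25
  v_R = (−(1/5) + 8/25) / (2·(1/5)) = 3/10 m/s
check:
T_s = v_R/a_R = (3/10)/(5/2) = 0.1200 s
robot covers v_R·T_r = 0.3000·0.0400 = 0.0120 m before braking
robot covers 0.3000·0.1200 − ½·2.5000·0.1200² = 0.0180 m while stopping
person approaches 0.4000·(0.0400+0.1200) = 0.0640 m
margins: 0.0200+0.0250+0.0050 = 0.0500 m
sum ≈ 0.0120+0.0180+0.0640+0.0500 ≈ 0.1440 m = S ✓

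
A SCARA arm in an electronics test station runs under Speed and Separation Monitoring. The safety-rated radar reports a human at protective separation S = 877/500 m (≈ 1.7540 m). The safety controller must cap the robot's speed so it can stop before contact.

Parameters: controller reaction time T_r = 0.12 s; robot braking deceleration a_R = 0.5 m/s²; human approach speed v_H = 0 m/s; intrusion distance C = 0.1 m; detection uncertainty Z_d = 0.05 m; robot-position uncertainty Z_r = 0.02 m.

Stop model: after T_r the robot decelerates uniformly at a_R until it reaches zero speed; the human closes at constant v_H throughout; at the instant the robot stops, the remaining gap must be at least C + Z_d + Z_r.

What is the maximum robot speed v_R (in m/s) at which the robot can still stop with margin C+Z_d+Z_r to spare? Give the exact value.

v_R_max = 6/5 m/s = 1.2000 m/s

quadratic (1)·v² + (3/25)·v + (-198/125) = 0
  disc = (3/25)² − 4·(1)·(-198/125) = 3969/625 ; √disc = 63/25
  v_R = (−(3/25) + 63/25) / (2·(1)) = 6/5 m/s
check:
braking lasts T_s = (6/5)/(1/2) = 2.4000 s
reaction-phase robot travel = 1.2000·0.1200 = 0.1440 m
robot covers 1.2000·2.4000 − ½·0.5000·2.4000² = 1.4400 m while stopping
human over T_r+T_s: 0.0000·(0.1200+2.4000) = 0.0000 m
margins: 0.1000+0.0500+0.0200 = 0.1700 m
sum ≈ 0.1440+1.4400+0.0000+0.1700 ≈ 1.7540 m = S ✓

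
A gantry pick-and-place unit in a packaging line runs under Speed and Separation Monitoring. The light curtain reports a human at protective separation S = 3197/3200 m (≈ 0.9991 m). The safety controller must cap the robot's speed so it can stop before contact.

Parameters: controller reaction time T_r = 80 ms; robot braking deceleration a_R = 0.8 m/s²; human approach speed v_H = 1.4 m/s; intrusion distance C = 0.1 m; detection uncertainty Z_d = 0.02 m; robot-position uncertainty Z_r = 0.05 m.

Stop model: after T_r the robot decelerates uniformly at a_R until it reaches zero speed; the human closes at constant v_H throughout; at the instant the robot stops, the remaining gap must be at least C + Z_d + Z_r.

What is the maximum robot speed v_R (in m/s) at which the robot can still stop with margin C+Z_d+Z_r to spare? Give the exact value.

quadratic (5/8)·v² + (183/100)·v + (-11473/16000) = 0
  disc = (183/100)² − 4·(5/8)·(-11473/16000) = 822649/160000 ; √disc = 907/400
  v_R = (−(183/100) + 907/400) / (2·(5/8)) = 7/20 m/s
check:
T_s = v_R/a_R = (7/20)/(4/5) = 0.4375 s
robot covers v_R·T_r = 0.3500·0.0800 = 0.0280 m before braking
robot under decel: 0.3500²/(2·0.8000) = 0.0766 m
person approaches 1.4000·(0.0800+0.4375) = 0.7245 m
residual clearance needed = 0.1000+0.0200+0.0500 = 0.1700 m
sum ≈ 0.0280+0.0766+0.7245+0.1700 ≈ 0.9991 m = S ✓

v_R_max = 7/20 m/s = 0.3500 m/s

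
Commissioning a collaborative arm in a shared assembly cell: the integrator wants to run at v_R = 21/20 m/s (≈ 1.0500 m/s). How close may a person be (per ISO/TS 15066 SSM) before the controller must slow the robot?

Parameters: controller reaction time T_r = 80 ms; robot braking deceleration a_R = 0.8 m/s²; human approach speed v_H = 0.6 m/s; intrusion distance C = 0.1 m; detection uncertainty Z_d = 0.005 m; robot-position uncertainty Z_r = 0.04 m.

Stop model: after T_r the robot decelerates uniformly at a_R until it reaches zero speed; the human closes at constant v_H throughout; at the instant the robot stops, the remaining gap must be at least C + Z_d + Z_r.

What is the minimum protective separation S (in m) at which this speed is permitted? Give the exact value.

S_min = 28057/16000 m = 1.7536 m

stop time T_s = (21/20)/(4/5) = 1.3125 s
robot in T_r: 1.0500·0.0800 = 0.0840 m
robot under decel: 1.0500²/(2·0.8000) = 0.6891 m
person approaches 0.6000·(0.0800+1.3125) = 0.8355 m
C+Z_d+Z_r = 0.1000+0.0050+0.0400 = 0.1450 m
S_min ≈ 0.0840+0.6891+0.8355+0.1450  ⇒  S_min = 28057/16000 m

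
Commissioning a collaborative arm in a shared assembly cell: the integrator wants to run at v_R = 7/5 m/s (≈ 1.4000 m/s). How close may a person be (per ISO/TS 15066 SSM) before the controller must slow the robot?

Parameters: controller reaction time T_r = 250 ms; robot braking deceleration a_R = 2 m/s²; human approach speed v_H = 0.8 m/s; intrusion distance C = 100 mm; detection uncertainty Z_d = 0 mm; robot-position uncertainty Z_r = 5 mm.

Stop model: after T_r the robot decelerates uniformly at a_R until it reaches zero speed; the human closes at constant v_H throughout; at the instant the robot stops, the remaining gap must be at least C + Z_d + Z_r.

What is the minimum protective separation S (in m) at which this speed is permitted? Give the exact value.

S_min = 341/200 m = 1.7050 m

stop time T_s = (7/5)/2 = 0.7000 s
reaction-phase robot travel = 1.4000·0.2500 = 0.3500 m
robot under decel: 1.4000²/(2·2.0000) = 0.4900 m
person approaches 0.8000·(0.2500+0.7000) = 0.7600 m
C+Z_d+Z_r = 0.1000+0.0000+0.0050 = 0.1050 m
S_min ≈ 0.3500+0.4900+0.7600+0.1050  ⇒  S_min = 341/200 m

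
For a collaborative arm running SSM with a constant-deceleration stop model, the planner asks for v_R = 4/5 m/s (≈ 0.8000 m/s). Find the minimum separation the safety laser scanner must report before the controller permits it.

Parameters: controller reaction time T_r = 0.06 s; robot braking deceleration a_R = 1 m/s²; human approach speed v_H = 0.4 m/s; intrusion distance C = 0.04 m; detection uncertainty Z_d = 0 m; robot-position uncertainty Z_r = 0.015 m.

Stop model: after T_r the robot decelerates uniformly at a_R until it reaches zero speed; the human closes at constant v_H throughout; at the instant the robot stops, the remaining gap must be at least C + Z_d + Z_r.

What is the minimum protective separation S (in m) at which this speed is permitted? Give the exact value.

braking lasts T_s = (4/5)/1 = 0.8000 s
robot covers v_R·T_r = 0.8000·0.0600 = 0.0480 m before braking
robot covers 0.8000·0.8000 − ½·1.0000·0.8000² = 0.3200 m while stopping
person approaches 0.4000·(0.0600+0.8000) = 0.3440 m
margins: 0.0400+0.0000+0.0150 = 0.0550 m
S_min ≈ 0.0480+0.3200+0.3440+0.0550  ⇒  S_min = 767/1000 m

S_min = 767/1000 m = 0.7670 m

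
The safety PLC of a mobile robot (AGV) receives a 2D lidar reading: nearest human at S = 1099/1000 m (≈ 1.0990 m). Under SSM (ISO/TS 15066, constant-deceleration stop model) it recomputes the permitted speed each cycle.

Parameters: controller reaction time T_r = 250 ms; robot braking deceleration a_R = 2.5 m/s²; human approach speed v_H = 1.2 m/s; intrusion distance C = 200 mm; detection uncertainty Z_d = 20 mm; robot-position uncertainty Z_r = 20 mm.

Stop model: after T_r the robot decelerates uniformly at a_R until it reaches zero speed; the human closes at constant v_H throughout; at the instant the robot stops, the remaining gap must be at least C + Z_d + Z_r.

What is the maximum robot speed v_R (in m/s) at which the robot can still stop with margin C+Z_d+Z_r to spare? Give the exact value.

at the boundary: (1/5)·v² + (73/100)·v + (-559/1000) = 0
  disc = (73/100)² − 4·(1/5)·(-559/1000) = 9801/10000 ; √disc = 99/100
  v_R = (−(73/100) + 99/100) / (2·(1/5)) = 13/20 m/s
check:
stop time T_s = (13/20)/(5/2) = 0.2600 s
robot in T_r: 0.6500·0.2500 = 0.1625 m
robot under decel: 0.6500²/(2·2.5000) = 0.0845 m
human over T_r+T_s: 1.2000·(0.2500+0.2600) = 0.6120 m
C+Z_d+Z_r = 0.2000+0.0200+0.0200 = 0.2400 m
sum ≈ 0.1625+0.0845+0.6120+0.2400 ≈ 1.0990 m = S ✓

v_R_max = 13/20 m/s = 0.6500 m/s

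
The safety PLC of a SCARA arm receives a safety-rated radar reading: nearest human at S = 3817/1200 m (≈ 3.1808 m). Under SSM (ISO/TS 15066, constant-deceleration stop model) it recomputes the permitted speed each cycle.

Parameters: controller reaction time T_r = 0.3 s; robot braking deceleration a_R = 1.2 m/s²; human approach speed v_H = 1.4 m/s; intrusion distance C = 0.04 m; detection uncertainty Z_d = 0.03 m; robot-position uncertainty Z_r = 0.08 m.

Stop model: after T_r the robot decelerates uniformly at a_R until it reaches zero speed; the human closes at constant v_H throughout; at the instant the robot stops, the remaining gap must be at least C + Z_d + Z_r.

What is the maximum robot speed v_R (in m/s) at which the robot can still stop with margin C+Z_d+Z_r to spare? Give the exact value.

v_R_max = 13/10 m/s = 1.3000 m/s

quadratic (5/12)·v² + (22/15)·v + (-3133/1200) = 0
  disc = (22/15)² − 4·(5/12)·(-3133/1200) = 2601/400 ; √disc = 51/20
  v_R = (−(22/15) + 51/20) / (2·(5/12)) = 13/10 m/s
check:
stop time T_s = (13/10)/(6/5) = 1.0833 s
reaction-phase robot travel = 1.3000·0.3000 = 0.3900 m
robot covers 1.3000·1.0833 − ½·1.2000·1.0833² = 0.7042 m while stopping
person approaches 1.4000·(0.3000+1.0833) = 1.9367 m
C+Z_d+Z_r = 0.0400+0.0300+0.0800 = 0.1500 m
sum ≈ 0.3900+0.7042+1.9367+0.1500 ≈ 3.1808 m = S ✓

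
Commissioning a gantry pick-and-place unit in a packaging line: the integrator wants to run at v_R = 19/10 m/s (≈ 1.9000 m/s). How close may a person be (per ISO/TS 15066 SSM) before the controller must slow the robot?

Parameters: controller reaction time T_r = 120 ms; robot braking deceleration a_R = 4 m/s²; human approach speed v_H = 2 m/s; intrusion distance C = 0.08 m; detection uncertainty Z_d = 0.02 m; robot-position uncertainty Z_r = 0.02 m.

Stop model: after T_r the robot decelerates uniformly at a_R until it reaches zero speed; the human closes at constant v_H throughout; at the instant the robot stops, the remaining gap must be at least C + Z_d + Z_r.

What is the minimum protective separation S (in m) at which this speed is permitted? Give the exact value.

S_min = 7957/4000 m = 1.9892 m

stop time T_s = (19/10)/4 = 0.4750 s
robot in T_r: 1.9000·0.1200 = 0.2280 m
robot under decel: 1.9000²/(2·4.0000) = 0.4512 m
person approaches 2.0000·(0.1200+0.4750) = 1.1900 m
C+Z_d+Z_r = 0.0800+0.0200+0.0200 = 0.1200 m
S_min ≈ 0.2280+0.4512+1.1900+0.1200  ⇒  S_min = 7957/4000 m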